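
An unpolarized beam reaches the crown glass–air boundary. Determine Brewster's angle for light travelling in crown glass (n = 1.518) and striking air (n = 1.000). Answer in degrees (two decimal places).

θ_B ≈ 33.38°

Here n₂/n₁ = 1.000/1.518 = 0.6588, and Brewster's law gives tan θ_B = n₂/n₁. Taking the arctangent, θ_B = 33.38°.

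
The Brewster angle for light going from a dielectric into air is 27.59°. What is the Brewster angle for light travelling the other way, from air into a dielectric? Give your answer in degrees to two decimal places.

Reversing the direction swaps n₁ and n₂, so tan θ_B' = 1/tan θ_B and θ_B' = 90° − θ_B.
Hence θ_B' = 90° − 27.59° = 62.41°.

θ_B' ≈ 62.41°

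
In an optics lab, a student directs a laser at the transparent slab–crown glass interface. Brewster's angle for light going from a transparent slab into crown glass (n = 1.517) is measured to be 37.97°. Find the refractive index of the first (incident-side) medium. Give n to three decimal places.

n ≈ 1.944

Full polarization of the reflected beam means tan θ_B = n₂/n₁, where n₁ is the incident medium (a transparent slab).
n₁ = n₂ / tan θ_B = 1.517 / tan 37.97° = 1.944.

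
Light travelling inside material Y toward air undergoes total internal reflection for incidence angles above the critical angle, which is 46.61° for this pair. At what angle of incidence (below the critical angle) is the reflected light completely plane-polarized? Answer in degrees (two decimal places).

sin θ_c = n₂/n₁, so n₂/n₁ = sin 46.61° = 0.7267.
Brewster: tan θ_B = n₂/n₁ = 0.7267.
θ_B = arctan(0.7267) = 36.01°.

θ_B ≈ 36.01°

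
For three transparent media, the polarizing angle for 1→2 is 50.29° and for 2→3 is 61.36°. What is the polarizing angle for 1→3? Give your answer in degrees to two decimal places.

Each Brewster angle gives a ratio: n₂/n₁ = tan 50.29° = 1.2041, n₃/n₂ = tan 61.36° = 1.8311.
n₃/n₁ = 2.2048. Then tan θ_B(1→3) = n₃/n₁, so θ_B(1→3) = arctan(2.2048) = 65.60°.

θ_B ≈ 65.60°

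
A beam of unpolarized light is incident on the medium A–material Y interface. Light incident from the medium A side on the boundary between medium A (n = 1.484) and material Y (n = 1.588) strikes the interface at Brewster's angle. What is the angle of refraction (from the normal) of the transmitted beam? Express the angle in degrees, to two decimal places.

θ_t ≈ 43.06°

First find Brewster's angle: tan θ_B = 1.588/1.484 = 1.0701, giving θ_B = 46.94°.
The refracted ray is perpendicular to the reflected ray, so θ_t = 90° − θ_B = 43.06°.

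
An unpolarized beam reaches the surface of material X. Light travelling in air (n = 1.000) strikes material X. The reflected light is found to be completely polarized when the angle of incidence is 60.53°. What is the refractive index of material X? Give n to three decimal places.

n ≈ 1.770

At the polarizing angle, tan θ_B = n₂/n₁ with n₁ on the incident side (air) and n₂ on the transmitted side (material X).
n₂ = n₁ tan θ_B = 1.000 × tan 60.53° = 1.770.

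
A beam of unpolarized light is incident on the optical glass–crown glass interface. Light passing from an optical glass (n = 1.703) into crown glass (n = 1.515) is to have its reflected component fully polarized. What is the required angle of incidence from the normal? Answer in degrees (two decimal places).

θ_B ≈ 41.66°

Brewster's condition: tan θ_B = n₂/n₁ = 1.515/1.703 = 0.8896. Taking the arctangent, θ_B = 41.66°.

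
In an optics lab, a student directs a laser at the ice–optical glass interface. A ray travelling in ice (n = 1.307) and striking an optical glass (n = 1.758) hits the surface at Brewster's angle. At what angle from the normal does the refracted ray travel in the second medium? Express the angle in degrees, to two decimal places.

θ_B = arctan(n₂/n₁) = arctan(1.758/1.307) = 53.37°.
Since θ_B + θ_t = 90° at Brewster incidence, θ_t = 90° − 53.37° = 36.63°.

θ_t ≈ 36.63°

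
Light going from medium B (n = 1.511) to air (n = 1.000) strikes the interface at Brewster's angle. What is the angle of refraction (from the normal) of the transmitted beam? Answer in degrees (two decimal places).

θ_t ≈ 56.50°

First find Brewster's angle: tan θ_B = 1.000/1.511 = 0.6618, giving θ_B = 33.50°.
Since θ_B + θ_t = 90° at Brewster incidence, θ_t = 90° − 33.50° = 56.50°.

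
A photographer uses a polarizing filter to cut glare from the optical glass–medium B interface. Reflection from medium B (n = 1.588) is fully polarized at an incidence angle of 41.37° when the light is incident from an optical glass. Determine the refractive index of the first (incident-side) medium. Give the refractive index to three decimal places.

Brewster's law: tan θ_B = n₂/n₁ (light incident in an optical glass, refracted into medium B).
n₁ = n₂ / tan θ_B = 1.588 / tan 41.37° = 1.803.

n ≈ 1.803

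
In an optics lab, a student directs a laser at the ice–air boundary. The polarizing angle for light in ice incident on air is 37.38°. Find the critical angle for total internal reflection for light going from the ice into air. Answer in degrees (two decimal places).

n₂/n₁ = tan 37.38° = 0.7640; the critical angle satisfies sin θ_c = n₂/n₁.
θ_c = arcsin(0.7640) = 49.82°.

θ_c ≈ 49.82°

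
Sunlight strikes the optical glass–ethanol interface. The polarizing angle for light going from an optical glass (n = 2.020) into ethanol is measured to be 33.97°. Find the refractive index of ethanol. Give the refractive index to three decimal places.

n ≈ 1.361

Full polarization of the reflected beam means tan θ_B = n₂/n₁, where n₁ is the incident medium (an optical glass).
n₂ = n₁ tan θ_B = 2.020 × tan 33.97° = 1.361.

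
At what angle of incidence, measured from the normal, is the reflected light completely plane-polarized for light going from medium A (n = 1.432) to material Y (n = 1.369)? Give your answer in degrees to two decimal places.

The reflected p-component vanishes when tan θ_B = n₂/n₁.
Here n₂/n₁ = 1.369/1.432 = 0.9560, and Brewster's law gives tan θ_B = n₂/n₁.
So θ_B = arctan 0.9560 = 43.71°.

θ_B ≈ 43.71°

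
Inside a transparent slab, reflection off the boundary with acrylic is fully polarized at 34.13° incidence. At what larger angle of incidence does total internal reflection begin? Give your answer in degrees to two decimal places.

θ_c ≈ 42.67°

tan θ_B = n₂/n₁ = tan 34.13° = 0.6778.
Total internal reflection: sin θ_c = n₂/n₁ = 0.6778.
θ_c = arcsin(0.6778) = 42.67°.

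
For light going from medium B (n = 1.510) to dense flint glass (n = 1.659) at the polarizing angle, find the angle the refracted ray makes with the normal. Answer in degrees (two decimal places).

θ_t ≈ 42.31°

θ_B = arctan(n₂/n₁) = arctan(1.659/1.510) = 47.69°.
The refracted ray is perpendicular to the reflected ray, so θ_t = 90° − θ_B = 42.31°.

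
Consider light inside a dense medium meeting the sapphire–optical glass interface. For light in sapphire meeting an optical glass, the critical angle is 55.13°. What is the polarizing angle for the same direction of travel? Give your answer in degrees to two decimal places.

θ_B ≈ 39.37°

sin θ_c = n₂/n₁, so n₂/n₁ = sin 55.13° = 0.8205.
Brewster: tan θ_B = n₂/n₁ = 0.8205.
θ_B = arctan(0.8205) = 39.37°.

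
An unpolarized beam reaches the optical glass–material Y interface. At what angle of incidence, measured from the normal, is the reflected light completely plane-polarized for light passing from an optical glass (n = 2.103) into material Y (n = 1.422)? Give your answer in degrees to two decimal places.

θ_B ≈ 34.07°

Brewster's condition: tan θ_B = n₂/n₁ = 1.422/2.103 = 0.6762.
θ_B = arctan(0.6762) = 34.07°.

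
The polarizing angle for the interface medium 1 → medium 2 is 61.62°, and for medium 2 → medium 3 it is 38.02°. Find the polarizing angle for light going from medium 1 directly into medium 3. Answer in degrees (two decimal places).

θ_B ≈ 55.36°

Each Brewster angle gives a ratio: n₂/n₁ = tan 61.62° = 1.8510, n₃/n₂ = tan 38.02° = 0.7818.
Multiplying, n₃/n₁ = 1.8510 × 0.7818 = 1.4472, and θ_B(1→3) = arctan 1.4472 = 55.36°.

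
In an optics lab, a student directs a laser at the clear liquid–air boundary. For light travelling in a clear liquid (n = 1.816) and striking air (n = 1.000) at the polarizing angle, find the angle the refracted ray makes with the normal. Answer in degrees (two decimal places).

θ_t ≈ 61.16°

θ_B = arctan(n₂/n₁) = arctan(1.000/1.816) = 28.84°.
The refracted ray is perpendicular to the reflected ray, so θ_t = 90° − θ_B = 61.16°.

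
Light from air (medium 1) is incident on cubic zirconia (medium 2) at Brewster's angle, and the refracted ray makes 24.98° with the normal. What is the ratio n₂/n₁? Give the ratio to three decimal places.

At Brewster incidence θ_B = 90° − θ_t = 90° − 24.98° = 65.02°.
tan θ_B = n₂/n₁, so n₂/n₁ = tan 65.02° = 2.146.

n₂/n₁ ≈ 2.146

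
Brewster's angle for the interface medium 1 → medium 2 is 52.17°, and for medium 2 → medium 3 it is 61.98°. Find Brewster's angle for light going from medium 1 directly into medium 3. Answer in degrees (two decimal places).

θ_B ≈ 67.55°

Each Brewster angle gives a ratio: n₂/n₁ = tan 52.17° = 1.2878, n₃/n₂ = tan 61.98° = 1.8791.
n₃/n₁ = 2.4200. Then tan θ_B(1→3) = n₃/n₁, so θ_B(1→3) = arctan(2.4200) = 67.55°.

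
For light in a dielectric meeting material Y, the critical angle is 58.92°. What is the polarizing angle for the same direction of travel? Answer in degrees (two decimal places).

At the critical angle sin θ_c = n₂/n₁, giving n₂/n₁ = sin 58.92° = 0.8564.
Then tan θ_B = n₂/n₁ = 0.8564, so θ_B = arctan 0.8564 = 40.58°.

θ_B ≈ 40.58°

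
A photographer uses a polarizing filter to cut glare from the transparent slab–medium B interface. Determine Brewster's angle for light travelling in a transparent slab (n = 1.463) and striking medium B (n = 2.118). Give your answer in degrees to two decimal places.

The reflected p-component vanishes when tan θ_B = n₂/n₁.
Brewster's condition: tan θ_B = n₂/n₁ = 2.118/1.463 = 1.4477.
θ_B = arctan(1.4477) = 55.37°.

θ_B ≈ 55.37°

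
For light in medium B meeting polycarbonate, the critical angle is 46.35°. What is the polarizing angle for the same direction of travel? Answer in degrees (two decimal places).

At the critical angle sin θ_c = n₂/n₁, giving n₂/n₁ = sin 46.35° = 0.7236.
Then tan θ_B = n₂/n₁ = 0.7236, so θ_B = arctan 0.7236 = 35.89°.

θ_B ≈ 35.89°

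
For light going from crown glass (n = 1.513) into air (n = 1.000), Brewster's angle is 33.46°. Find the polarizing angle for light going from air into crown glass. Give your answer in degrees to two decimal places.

The two Brewster angles are complementary: θ_B' = 90° − θ_B = 90° − 33.46° = 56.54°.

θ_B' ≈ 56.54°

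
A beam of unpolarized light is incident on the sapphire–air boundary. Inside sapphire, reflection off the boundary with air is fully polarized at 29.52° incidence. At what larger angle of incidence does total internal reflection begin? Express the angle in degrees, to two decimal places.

n₂/n₁ = tan 29.52° = 0.5662; the critical angle satisfies sin θ_c = n₂/n₁.
θ_c = arcsin(0.5662) = 34.49°.

θ_c ≈ 34.49°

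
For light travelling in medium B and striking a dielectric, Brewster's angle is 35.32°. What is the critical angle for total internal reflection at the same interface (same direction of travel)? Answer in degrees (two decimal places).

From Brewster, n₂/n₁ = tan θ_B = tan 35.32° = 0.7086.
Then sin θ_c = n₂/n₁ = 0.7086, so θ_c = arcsin 0.7086 = 45.12°.

θ_c ≈ 45.12°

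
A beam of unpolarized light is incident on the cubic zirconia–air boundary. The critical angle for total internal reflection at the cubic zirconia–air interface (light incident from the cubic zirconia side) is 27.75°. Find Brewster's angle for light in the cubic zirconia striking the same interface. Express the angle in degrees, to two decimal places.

θ_B ≈ 24.97°

n₂/n₁ = sin θ_c = sin 27.75° = 0.4656.
tan θ_B equals the same ratio, so θ_B = arctan(0.4656) = 24.97°.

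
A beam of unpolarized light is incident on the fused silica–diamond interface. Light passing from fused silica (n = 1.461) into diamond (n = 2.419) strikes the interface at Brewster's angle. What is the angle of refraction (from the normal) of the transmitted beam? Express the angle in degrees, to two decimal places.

tan θ_B = n₂/n₁ = 2.419/1.461 = 1.6557, so θ_B = 58.87°.
At Brewster's angle the reflected and refracted rays are perpendicular, so θ_t = 90° − θ_B = 90° − 58.87° = 31.13°.

θ_t ≈ 31.13°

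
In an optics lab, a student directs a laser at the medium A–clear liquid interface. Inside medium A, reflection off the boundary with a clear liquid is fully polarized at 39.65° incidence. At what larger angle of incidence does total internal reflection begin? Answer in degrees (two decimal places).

From Brewster, n₂/n₁ = tan θ_B = tan 39.65° = 0.8287.
Then sin θ_c = n₂/n₁ = 0.8287, so θ_c = arcsin 0.8287 = 55.97°.

θ_c ≈ 55.97°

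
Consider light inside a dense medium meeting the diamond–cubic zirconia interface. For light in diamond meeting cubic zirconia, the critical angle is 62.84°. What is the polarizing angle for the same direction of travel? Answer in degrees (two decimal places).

θ_B ≈ 41.66°

n₂/n₁ = sin θ_c = sin 62.84° = 0.8897.
tan θ_B equals the same ratio, so θ_B = arctan(0.8897) = 41.66°.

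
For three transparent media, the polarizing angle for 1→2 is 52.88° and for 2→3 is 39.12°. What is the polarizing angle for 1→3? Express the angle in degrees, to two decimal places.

θ_B ≈ 47.06°

n₂/n₁ = tan 52.88° = 1.3213 and n₃/n₂ = tan 39.12° = 0.8133.
So n₃/n₁ = (n₂/n₁)(n₃/n₂) = 1.3213 × 0.8133 = 1.0745.
θ_B(1→3) = arctan(1.0745) = 47.06°.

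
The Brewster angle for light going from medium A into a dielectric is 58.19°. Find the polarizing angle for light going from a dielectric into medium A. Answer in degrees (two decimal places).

Reversing the direction swaps n₁ and n₂, so tan θ_B' = 1/tan θ_B and θ_B' = 90° − θ_B.
Hence θ_B' = 90° − 58.19° = 31.81°.

θ_B' ≈ 31.81°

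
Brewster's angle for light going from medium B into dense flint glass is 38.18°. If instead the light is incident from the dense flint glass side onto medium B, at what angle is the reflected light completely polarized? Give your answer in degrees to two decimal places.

tan θ_B' = n₁/n₂ = 1/tan θ_B, so θ_B' = 90° − θ_B.
θ_B' = 90° − 38.18° = 51.82°.

θ_B' ≈ 51.82°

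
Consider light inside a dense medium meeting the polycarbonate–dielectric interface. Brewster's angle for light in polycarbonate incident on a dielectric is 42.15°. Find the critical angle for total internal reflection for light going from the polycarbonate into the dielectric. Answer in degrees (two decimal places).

θ_c ≈ 64.84°

tan θ_B = n₂/n₁ = tan 42.15° = 0.9052.
Total internal reflection: sin θ_c = n₂/n₁ = 0.9052.
θ_c = arcsin(0.9052) = 64.84°.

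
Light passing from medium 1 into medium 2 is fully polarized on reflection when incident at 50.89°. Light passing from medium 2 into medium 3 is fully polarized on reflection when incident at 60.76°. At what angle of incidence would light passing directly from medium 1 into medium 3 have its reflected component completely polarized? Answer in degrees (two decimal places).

θ_B ≈ 65.53°

tan θ_B(1→2) = n₂/n₁ = tan 50.89° = 1.2301.
tan θ_B(2→3) = n₃/n₂ = tan 60.76° = 1.7864.
Multiplying, n₃/n₁ = 1.2301 × 1.7864 = 2.1973, and θ_B(1→3) = arctan 2.1973 = 65.53°.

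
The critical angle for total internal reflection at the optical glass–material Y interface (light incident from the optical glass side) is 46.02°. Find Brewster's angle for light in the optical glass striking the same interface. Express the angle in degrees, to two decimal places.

θ_B ≈ 35.74°

At the critical angle sin θ_c = n₂/n₁, giving n₂/n₁ = sin 46.02° = 0.7196.
Then tan θ_B = n₂/n₁ = 0.7196, so θ_B = arctan 0.7196 = 35.74°.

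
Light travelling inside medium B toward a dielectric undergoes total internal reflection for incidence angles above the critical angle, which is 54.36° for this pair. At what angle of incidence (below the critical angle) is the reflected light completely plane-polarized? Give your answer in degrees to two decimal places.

θ_B ≈ 39.10°

sin θ_c = n₂/n₁, so n₂/n₁ = sin 54.36° = 0.8127.
Brewster: tan θ_B = n₂/n₁ = 0.8127.
θ_B = arctan(0.8127) = 39.10°.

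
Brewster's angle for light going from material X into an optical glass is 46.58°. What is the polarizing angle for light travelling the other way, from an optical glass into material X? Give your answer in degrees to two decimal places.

The two Brewster angles are complementary: θ_B' = 90° − θ_B = 90° − 46.58° = 43.42°.

θ_B' ≈ 43.42°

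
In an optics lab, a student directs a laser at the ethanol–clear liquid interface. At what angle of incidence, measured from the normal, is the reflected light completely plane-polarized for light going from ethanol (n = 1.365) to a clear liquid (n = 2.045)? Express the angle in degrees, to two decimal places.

The reflected p-component vanishes when tan θ_B = n₂/n₁.
Here n₂/n₁ = 2.045/1.365 = 1.4982, and Brewster's law gives tan θ_B = n₂/n₁.
So θ_B = arctan 1.4982 = 56.28°.

θ_B ≈ 56.28°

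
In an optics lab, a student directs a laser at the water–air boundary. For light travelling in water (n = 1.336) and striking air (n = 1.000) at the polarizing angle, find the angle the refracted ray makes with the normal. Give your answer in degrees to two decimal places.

θ_t ≈ 53.19°

θ_B = arctan(n₂/n₁) = arctan(1.000/1.336) = 36.81°.
At Brewster's angle the reflected and refracted rays are perpendicular, so θ_t = 90° − θ_B = 90° − 36.81° = 53.19°.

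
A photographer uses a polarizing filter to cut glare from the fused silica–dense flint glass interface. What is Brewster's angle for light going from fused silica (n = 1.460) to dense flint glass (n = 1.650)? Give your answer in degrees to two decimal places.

At Brewster's angle the reflected and refracted rays are perpendicular, which with Snell's law gives tan θ_B = n₂/n₁.
Here n₂/n₁ = 1.650/1.460 = 1.1301, and Brewster's law gives tan θ_B = n₂/n₁. Taking the arctangent, θ_B = 48.50°.

θ_B ≈ 48.50°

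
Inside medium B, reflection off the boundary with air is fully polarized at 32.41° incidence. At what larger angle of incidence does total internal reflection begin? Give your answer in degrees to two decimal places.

From Brewster, n₂/n₁ = tan θ_B = tan 32.41° = 0.6349.
Then sin θ_c = n₂/n₁ = 0.6349, so θ_c = arcsin 0.6349 = 39.41°.

θ_c ≈ 39.41°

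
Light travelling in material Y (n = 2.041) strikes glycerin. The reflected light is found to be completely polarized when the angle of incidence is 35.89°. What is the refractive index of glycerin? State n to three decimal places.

Full polarization of the reflected beam means tan θ_B = n₂/n₁, where n₁ is the incident medium (material Y).
n₂ = n₁ tan θ_B = 2.041 × tan 35.89° = 1.477.

n ≈ 1.477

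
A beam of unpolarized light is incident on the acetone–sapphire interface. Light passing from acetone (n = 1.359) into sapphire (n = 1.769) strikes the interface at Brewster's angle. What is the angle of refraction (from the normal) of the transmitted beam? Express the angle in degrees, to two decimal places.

tan θ_B = n₂/n₁ = 1.769/1.359 = 1.3017, so θ_B = 52.47°.
At Brewster's angle the reflected and refracted rays are perpendicular, so θ_t = 90° − θ_B = 90° − 52.47° = 37.53°.

θ_t ≈ 37.53°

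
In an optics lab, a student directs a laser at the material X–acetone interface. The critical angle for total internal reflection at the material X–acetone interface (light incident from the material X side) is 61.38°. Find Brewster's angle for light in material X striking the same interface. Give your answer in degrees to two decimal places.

n₂/n₁ = sin θ_c = sin 61.38° = 0.8778.
tan θ_B equals the same ratio, so θ_B = arctan(0.8778) = 41.28°.

θ_B ≈ 41.28°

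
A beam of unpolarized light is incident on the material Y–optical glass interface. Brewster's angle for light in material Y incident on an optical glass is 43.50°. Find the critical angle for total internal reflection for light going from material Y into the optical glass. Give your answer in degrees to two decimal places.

n₂/n₁ = tan 43.50° = 0.9490; the critical angle satisfies sin θ_c = n₂/n₁.
θ_c = arcsin(0.9490) = 71.62°.

θ_c ≈ 71.62°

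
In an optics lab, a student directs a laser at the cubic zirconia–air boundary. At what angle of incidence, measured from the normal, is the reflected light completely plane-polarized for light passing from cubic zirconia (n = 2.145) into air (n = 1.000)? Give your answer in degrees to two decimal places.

tan θ_B = n₂/n₁ = 1.000/2.145 = 0.4662.
θ_B = arctan(0.4662) = 24.99°.

θ_B ≈ 24.99°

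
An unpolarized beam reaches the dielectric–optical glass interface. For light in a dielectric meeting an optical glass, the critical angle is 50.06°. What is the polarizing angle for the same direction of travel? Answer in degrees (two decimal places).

sin θ_c = n₂/n₁, so n₂/n₁ = sin 50.06° = 0.7667.
Brewster: tan θ_B = n₂/n₁ = 0.7667.
θ_B = arctan(0.7667) = 37.48°.

θ_B ≈ 37.48°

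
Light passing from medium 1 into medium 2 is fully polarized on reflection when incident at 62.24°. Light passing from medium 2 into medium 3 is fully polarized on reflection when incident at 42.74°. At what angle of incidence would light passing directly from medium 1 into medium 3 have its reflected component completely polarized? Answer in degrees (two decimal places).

n₂/n₁ = tan 62.24° = 1.8999 and n₃/n₂ = tan 42.74° = 0.9241.
So n₃/n₁ = (n₂/n₁)(n₃/n₂) = 1.8999 × 0.9241 = 1.7556.
θ_B(1→3) = arctan(1.7556) = 60.33°.

θ_B ≈ 60.33°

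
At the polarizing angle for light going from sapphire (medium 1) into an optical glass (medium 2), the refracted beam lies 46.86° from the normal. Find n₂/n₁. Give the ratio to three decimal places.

n₂/n₁ ≈ 0.937

θ_B + θ_t = 90°, so θ_B = 90° − 46.86° = 43.14°.
Then n₂/n₁ = tan θ_B = tan 43.14° = 0.937.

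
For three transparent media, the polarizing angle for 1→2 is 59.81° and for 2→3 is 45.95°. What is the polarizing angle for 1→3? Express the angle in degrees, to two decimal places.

θ_B ≈ 60.63°

tan θ_B(1→2) = n₂/n₁ = tan 59.81° = 1.7189.
tan θ_B(2→3) = n₃/n₂ = tan 45.95° = 1.0337.
n₃/n₁ = 1.7768. Then tan θ_B(1→3) = n₃/n₁, so θ_B(1→3) = arctan(1.7768) = 60.63°.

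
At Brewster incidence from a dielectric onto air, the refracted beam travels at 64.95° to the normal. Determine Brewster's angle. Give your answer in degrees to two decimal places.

θ_B ≈ 25.05°

Brewster's condition makes the reflected and refracted beams perpendicular: θ_B + θ_t = 90°.
So θ_B = 90° − θ_t = 90° − 64.95° = 25.05°.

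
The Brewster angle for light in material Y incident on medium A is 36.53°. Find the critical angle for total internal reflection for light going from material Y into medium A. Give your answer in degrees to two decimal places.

θ_c ≈ 47.80°

tan θ_B = n₂/n₁ = tan 36.53° = 0.7408.
Total internal reflection: sin θ_c = n₂/n₁ = 0.7408.
θ_c = arcsin(0.7408) = 47.80°.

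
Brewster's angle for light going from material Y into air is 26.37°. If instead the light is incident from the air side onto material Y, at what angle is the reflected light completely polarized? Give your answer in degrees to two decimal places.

θ_B' ≈ 63.63°

Reversing the direction swaps n₁ and n₂, so tan θ_B' = 1/tan θ_B and θ_B' = 90° − θ_B.
Hence θ_B' = 90° − 26.37° = 63.63°.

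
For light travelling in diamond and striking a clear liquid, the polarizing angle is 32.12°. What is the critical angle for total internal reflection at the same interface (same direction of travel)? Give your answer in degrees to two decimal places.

tan θ_B = n₂/n₁ = tan 32.12° = 0.6278.
Total internal reflection: sin θ_c = n₂/n₁ = 0.6278.
θ_c = arcsin(0.6278) = 38.89°.

θ_c ≈ 38.89°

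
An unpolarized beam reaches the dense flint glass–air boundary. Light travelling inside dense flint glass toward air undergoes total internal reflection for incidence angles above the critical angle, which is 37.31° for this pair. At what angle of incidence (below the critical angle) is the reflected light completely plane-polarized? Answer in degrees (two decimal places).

sin θ_c = n₂/n₁, so n₂/n₁ = sin 37.31° = 0.6061.
Brewster: tan θ_B = n₂/n₁ = 0.6061.
θ_B = arctan(0.6061) = 31.22°.

θ_B ≈ 31.22°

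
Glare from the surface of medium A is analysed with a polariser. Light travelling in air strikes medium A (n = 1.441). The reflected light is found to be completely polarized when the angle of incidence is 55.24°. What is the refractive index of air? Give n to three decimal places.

Brewster's law: tan θ_B = n₂/n₁ (light incident in air, refracted into medium A).
n₁ = n₂ / tan θ_B = 1.441 / tan 55.24° = 1.000.

n ≈ 1.000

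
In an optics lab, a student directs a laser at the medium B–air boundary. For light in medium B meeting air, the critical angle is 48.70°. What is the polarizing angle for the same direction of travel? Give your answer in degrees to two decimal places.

n₂/n₁ = sin θ_c = sin 48.70° = 0.7513.
tan θ_B equals the same ratio, so θ_B = arctan(0.7513) = 36.92°.

θ_B ≈ 36.92°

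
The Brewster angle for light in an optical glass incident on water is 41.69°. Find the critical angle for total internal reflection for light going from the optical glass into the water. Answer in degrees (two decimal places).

θ_c ≈ 62.96°

tan θ_B = n₂/n₁ = tan 41.69° = 0.8907.
Total internal reflection: sin θ_c = n₂/n₁ = 0.8907.
θ_c = arcsin(0.8907) = 62.96°.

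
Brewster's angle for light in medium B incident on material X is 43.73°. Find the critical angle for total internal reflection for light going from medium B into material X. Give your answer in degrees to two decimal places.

θ_c ≈ 73.06°

From Brewster, n₂/n₁ = tan θ_B = tan 43.73° = 0.9566.
Then sin θ_c = n₂/n₁ = 0.9566, so θ_c = arcsin 0.9566 = 73.06°.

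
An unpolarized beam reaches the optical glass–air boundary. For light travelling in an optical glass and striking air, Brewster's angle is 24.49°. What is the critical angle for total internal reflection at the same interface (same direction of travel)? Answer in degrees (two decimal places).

θ_c ≈ 27.10°

From Brewster, n₂/n₁ = tan θ_B = tan 24.49° = 0.4555.
Then sin θ_c = n₂/n₁ = 0.4555, so θ_c = arcsin 0.4555 = 27.10°.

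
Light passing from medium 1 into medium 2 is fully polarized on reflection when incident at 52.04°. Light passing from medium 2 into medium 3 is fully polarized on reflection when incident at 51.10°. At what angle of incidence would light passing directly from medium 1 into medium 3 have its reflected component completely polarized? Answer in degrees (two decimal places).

θ_B ≈ 57.81°

n₂/n₁ = tan 52.04° = 1.2818 and n₃/n₂ = tan 51.10° = 1.2393.
Multiplying, n₃/n₁ = 1.2818 × 1.2393 = 1.5885, and θ_B(1→3) = arctan 1.5885 = 57.81°.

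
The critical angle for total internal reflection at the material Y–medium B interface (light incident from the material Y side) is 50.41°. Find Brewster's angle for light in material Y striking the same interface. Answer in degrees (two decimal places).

n₂/n₁ = sin θ_c = sin 50.41° = 0.7706.
tan θ_B equals the same ratio, so θ_B = arctan(0.7706) = 37.62°.

θ_B ≈ 37.62°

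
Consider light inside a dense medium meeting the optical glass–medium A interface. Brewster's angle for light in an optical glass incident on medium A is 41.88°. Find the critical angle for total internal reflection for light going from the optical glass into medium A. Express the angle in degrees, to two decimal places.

tan θ_B = n₂/n₁ = tan 41.88° = 0.8966.
Total internal reflection: sin θ_c = n₂/n₁ = 0.8966.
θ_c = arcsin(0.8966) = 63.72°.

θ_c ≈ 63.72°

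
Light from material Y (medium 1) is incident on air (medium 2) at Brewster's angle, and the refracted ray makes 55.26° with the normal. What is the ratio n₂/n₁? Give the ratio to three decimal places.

n₂/n₁ ≈ 0.693

θ_B + θ_t = 90°, so θ_B = 90° − 55.26° = 34.74°.
Then n₂/n₁ = tan θ_B = tan 34.74° = 0.693.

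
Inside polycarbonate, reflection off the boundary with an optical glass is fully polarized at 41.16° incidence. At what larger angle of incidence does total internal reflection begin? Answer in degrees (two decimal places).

n₂/n₁ = tan 41.16° = 0.8742; the critical angle satisfies sin θ_c = n₂/n₁.
θ_c = arcsin(0.8742) = 60.95°.

θ_c ≈ 60.95°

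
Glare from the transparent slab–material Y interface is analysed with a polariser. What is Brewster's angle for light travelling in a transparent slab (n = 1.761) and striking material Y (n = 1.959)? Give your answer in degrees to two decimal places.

θ_B ≈ 48.05°

The reflected p-component vanishes when tan θ_B = n₂/n₁.
Here n₂/n₁ = 1.959/1.761 = 1.1124, and Brewster's law gives tan θ_B = n₂/n₁.
So θ_B = arctan 1.1124 = 48.05°.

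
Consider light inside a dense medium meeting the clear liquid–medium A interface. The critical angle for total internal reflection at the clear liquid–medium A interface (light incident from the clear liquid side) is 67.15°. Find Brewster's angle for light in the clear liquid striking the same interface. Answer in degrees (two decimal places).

At the critical angle sin θ_c = n₂/n₁, giving n₂/n₁ = sin 67.15° = 0.9215.
Then tan θ_B = n₂/n₁ = 0.9215, so θ_B = arctan 0.9215 = 42.66°.

θ_B ≈ 42.66°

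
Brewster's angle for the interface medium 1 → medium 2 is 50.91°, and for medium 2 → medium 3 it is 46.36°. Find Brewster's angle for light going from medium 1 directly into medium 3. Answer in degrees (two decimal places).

tan θ_B(1→2) = n₂/n₁ = tan 50.91° = 1.2309.
tan θ_B(2→3) = n₃/n₂ = tan 46.36° = 1.0486.
Multiplying, n₃/n₁ = 1.2309 × 1.0486 = 1.2908, and θ_B(1→3) = arctan 1.2908 = 52.23°.

θ_B ≈ 52.23°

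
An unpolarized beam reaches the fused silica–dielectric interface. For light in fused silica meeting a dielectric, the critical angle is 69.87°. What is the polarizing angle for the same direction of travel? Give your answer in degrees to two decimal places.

θ_B ≈ 43.20°

sin θ_c = n₂/n₁, so n₂/n₁ = sin 69.87° = 0.9389.
Brewster: tan θ_B = n₂/n₁ = 0.9389.
θ_B = arctan(0.9389) = 43.20°.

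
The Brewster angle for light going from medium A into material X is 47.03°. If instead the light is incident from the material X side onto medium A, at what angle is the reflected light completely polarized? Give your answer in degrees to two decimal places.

θ_B' ≈ 42.97°

The two Brewster angles are complementary: θ_B' = 90° − θ_B = 90° − 47.03° = 42.97°.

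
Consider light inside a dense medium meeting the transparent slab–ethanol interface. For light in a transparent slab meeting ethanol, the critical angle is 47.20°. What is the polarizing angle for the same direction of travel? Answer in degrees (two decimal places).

θ_B ≈ 36.27°

sin θ_c = n₂/n₁, so n₂/n₁ = sin 47.20° = 0.7337.
Brewster: tan θ_B = n₂/n₁ = 0.7337.
θ_B = arctan(0.7337) = 36.27°.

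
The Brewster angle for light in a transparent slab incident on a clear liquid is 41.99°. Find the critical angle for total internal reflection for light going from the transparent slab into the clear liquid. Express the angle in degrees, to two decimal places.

θ_c ≈ 64.17°

From Brewster, n₂/n₁ = tan θ_B = tan 41.99° = 0.9001.
Then sin θ_c = n₂/n₁ = 0.9001, so θ_c = arcsin 0.9001 = 64.17°.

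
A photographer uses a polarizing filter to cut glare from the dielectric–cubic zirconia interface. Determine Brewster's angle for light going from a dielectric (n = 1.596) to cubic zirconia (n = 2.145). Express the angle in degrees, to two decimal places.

θ_B ≈ 53.35°

Here n₂/n₁ = 2.145/1.596 = 1.3440, and Brewster's law gives tan θ_B = n₂/n₁. Taking the arctangent, θ_B = 53.35°.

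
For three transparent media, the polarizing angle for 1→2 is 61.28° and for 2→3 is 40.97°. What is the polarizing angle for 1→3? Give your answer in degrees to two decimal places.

n₂/n₁ = tan 61.28° = 1.8250 and n₃/n₂ = tan 40.97° = 0.8684.
So n₃/n₁ = (n₂/n₁)(n₃/n₂) = 1.8250 × 0.8684 = 1.5848.
θ_B(1→3) = arctan(1.5848) = 57.75°.

θ_B ≈ 57.75°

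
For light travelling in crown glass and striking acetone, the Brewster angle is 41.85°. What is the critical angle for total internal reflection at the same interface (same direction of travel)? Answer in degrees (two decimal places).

From Brewster, n₂/n₁ = tan θ_B = tan 41.85° = 0.8957.
Then sin θ_c = n₂/n₁ = 0.8957, so θ_c = arcsin 0.8957 = 63.60°.

θ_c ≈ 63.60°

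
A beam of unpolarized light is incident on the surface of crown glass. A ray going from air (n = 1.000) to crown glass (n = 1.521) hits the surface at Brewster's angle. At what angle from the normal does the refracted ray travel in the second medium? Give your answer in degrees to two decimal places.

tan θ_B = n₂/n₁ = 1.521/1.000 = 1.5210, so θ_B = 56.68°.
At Brewster's angle the reflected and refracted rays are perpendicular, so θ_t = 90° − θ_B = 90° − 56.68° = 33.32°.

θ_t ≈ 33.32°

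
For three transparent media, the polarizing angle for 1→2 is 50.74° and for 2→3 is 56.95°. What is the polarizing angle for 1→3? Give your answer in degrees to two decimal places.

n₂/n₁ = tan 50.74° = 1.2235 and n₃/n₂ = tan 56.95° = 1.5369.
Multiplying, n₃/n₁ = 1.2235 × 1.5369 = 1.8804, and θ_B(1→3) = arctan 1.8804 = 62.00°.

θ_B ≈ 62.00°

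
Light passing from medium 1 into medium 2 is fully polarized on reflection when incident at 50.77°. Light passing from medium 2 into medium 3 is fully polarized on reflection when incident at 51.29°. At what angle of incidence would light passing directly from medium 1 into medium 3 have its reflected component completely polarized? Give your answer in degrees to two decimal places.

Each Brewster angle gives a ratio: n₂/n₁ = tan 50.77° = 1.2248, n₃/n₂ = tan 51.29° = 1.2478.
Multiplying, n₃/n₁ = 1.2248 × 1.2478 = 1.5283, and θ_B(1→3) = arctan 1.5283 = 56.80°.

θ_B ≈ 56.80°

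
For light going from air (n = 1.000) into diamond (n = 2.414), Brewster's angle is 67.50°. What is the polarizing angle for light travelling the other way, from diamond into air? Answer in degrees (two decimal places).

tan θ_B' = n₁/n₂ = 1/tan θ_B, so θ_B' = 90° − θ_B.
θ_B' = 90° − 67.50° = 22.50°.

θ_B' ≈ 22.50°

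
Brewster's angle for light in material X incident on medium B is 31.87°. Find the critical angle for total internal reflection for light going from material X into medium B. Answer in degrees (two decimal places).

n₂/n₁ = tan 31.87° = 0.6217; the critical angle satisfies sin θ_c = n₂/n₁.
θ_c = arcsin(0.6217) = 38.44°.

θ_c ≈ 38.44°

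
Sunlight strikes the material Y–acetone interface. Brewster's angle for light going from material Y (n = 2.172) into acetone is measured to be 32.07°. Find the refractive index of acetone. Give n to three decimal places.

Brewster's law: tan θ_B = n₂/n₁ (light incident in material Y, refracted into acetone).
n₂ = n₁ tan θ_B = 2.172 × tan 32.07° = 1.361.

n ≈ 1.361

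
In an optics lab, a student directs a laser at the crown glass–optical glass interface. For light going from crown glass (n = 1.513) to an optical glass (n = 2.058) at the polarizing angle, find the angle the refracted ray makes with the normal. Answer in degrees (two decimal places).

First find Brewster's angle: tan θ_B = 2.058/1.513 = 1.3602, giving θ_B = 53.68°.
The refracted ray is perpendicular to the reflected ray, so θ_t = 90° − θ_B = 36.32°.

θ_t ≈ 36.32°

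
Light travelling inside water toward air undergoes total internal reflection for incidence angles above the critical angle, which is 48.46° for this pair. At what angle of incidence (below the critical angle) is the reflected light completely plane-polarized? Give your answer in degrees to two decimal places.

θ_B ≈ 36.81°

n₂/n₁ = sin θ_c = sin 48.46° = 0.7485.
tan θ_B equals the same ratio, so θ_B = arctan(0.7485) = 36.81°.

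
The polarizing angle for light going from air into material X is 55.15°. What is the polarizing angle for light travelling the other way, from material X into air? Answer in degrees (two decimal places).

θ_B' ≈ 34.85°

tan θ_B' = n₁/n₂ = 1/tan θ_B, so θ_B' = 90° − θ_B.
θ_B' = 90° − 55.15° = 34.85°.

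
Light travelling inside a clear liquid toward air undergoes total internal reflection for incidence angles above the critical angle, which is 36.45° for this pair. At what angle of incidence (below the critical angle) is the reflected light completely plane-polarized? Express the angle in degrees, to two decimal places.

n₂/n₁ = sin θ_c = sin 36.45° = 0.5941.
tan θ_B equals the same ratio, so θ_B = arctan(0.5941) = 30.72°.

θ_B ≈ 30.72°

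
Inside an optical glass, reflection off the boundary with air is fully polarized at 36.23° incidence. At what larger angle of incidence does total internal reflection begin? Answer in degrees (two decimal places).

From Brewster, n₂/n₁ = tan θ_B = tan 36.23° = 0.7327.
Then sin θ_c = n₂/n₁ = 0.7327, so θ_c = arcsin 0.7327 = 47.11°.

θ_c ≈ 47.11°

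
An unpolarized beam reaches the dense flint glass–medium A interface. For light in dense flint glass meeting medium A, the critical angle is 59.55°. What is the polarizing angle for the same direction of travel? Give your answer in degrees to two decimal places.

sin θ_c = n₂/n₁, so n₂/n₁ = sin 59.55° = 0.8621.
Brewster: tan θ_B = n₂/n₁ = 0.8621.
θ_B = arctan(0.8621) = 40.76°.

θ_B ≈ 40.76°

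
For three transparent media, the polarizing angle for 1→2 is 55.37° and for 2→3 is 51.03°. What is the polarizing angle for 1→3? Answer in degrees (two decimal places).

n₂/n₁ = tan 55.37° = 1.4480 and n₃/n₂ = tan 51.03° = 1.2362.
n₃/n₁ = 1.7900. Then tan θ_B(1→3) = n₃/n₁, so θ_B(1→3) = arctan(1.7900) = 60.81°.

θ_B ≈ 60.81°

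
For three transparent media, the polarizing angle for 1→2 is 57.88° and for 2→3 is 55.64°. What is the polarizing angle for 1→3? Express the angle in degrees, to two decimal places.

θ_B ≈ 66.77°

Each Brewster angle gives a ratio: n₂/n₁ = tan 57.88° = 1.5929, n₃/n₂ = tan 55.64° = 1.4627.
So n₃/n₁ = (n₂/n₁)(n₃/n₂) = 1.5929 × 1.4627 = 2.3299.
θ_B(1→3) = arctan(2.3299) = 66.77°.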